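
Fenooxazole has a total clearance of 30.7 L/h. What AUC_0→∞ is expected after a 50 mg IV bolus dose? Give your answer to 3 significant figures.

AUC = 1.63 mg/L·h

AUC_0→∞ = Dose_iv / CL
        = 50 / 30.7 = 1.62866 mg/L·h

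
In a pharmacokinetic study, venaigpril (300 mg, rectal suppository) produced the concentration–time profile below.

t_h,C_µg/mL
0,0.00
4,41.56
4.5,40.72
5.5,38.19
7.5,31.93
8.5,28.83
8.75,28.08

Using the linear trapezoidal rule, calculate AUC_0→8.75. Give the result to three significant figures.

AUC = 251 µg/mL·h

Trapezoidal AUC_0→8.75:
  [0→4]: (0.00+41.56)/2 × 4 = 83.12
  [4→4.5]: (41.56+40.72)/2 × 0.5 = 20.57
  [4.5→5.5]: (40.72+38.19)/2 × 1 = 39.455
  [5.5→7.5]: (38.19+31.93)/2 × 2 = 70.12
  [7.5→8.5]: (31.93+28.83)/2 × 1 = 30.38
  [8.5→8.75]: (28.83+28.08)/2 × 0.25 = 7.11375
  Sum = 250.75875 µg/mL·h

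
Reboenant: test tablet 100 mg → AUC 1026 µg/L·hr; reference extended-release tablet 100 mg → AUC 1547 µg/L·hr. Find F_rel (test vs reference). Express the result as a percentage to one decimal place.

F_rel = (AUC_test/D_test) / (AUC_ref/D_ref)
      = (1026/100) / (1547/100)
      = 10.26 / 15.47 = 0.6632 = 66.32%

F_rel = 66.3%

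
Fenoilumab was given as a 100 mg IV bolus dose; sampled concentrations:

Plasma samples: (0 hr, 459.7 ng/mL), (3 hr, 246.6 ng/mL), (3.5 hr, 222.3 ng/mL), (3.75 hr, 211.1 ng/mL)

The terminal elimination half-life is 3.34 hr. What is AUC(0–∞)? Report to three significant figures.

Trapezoidal AUC_0→3.75:
  [0→3]: (459.7+246.6)/2 × 3 = 1059.45
  [3→3.5]: (246.6+222.3)/2 × 0.5 = 117.225
  [3.5→3.75]: (222.3+211.1)/2 × 0.25 = 54.175
  Sum = 1230.85 ng/mL·hr
k_e = ln2 / t½ = 0.693147 / 3.34 = 0.2075 hr^-1
Extrapolated tail: C_last / k_e = 211.1 / 0.2075 = 1017.349
AUC_0→∞ = 1230.85 + 1017.349 = 2248.199 ng/mL·hr

AUC = 2250 ng/mL·hr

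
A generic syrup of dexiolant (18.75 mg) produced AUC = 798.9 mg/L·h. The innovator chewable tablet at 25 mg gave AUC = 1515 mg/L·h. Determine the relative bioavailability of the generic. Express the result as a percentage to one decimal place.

F_rel = (AUC_test/D_test) / (AUC_ref/D_ref)
      = (798.9/18.75) / (1515/25)
      = 42.608 / 60.6 = 0.7031 = 70.31%

F_rel = 70.3%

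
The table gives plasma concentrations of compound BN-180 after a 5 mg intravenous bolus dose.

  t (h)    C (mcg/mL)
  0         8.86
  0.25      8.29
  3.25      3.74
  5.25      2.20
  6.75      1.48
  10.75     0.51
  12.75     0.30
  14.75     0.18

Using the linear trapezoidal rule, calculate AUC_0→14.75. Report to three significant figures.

Trapezoidal AUC_0→14.75:
  [0→0.25]: (8.86+8.29)/2 × 0.25 = 2.14375
  [0.25→3.25]: (8.29+3.74)/2 × 3 = 18.045
  [3.25→5.25]: (3.74+2.20)/2 × 2 = 5.94
  [5.25→6.75]: (2.20+1.48)/2 × 1.5 = 2.76
  [6.75→10.75]: (1.48+0.51)/2 × 4 = 3.98
  [10.75→12.75]: (0.51+0.30)/2 × 2 = 0.81
  [12.75→14.75]: (0.30+0.18)/2 × 2 = 0.48
  Sum = 34.15875 mcg/mL·h

AUC = 34.2 mcg/mL·h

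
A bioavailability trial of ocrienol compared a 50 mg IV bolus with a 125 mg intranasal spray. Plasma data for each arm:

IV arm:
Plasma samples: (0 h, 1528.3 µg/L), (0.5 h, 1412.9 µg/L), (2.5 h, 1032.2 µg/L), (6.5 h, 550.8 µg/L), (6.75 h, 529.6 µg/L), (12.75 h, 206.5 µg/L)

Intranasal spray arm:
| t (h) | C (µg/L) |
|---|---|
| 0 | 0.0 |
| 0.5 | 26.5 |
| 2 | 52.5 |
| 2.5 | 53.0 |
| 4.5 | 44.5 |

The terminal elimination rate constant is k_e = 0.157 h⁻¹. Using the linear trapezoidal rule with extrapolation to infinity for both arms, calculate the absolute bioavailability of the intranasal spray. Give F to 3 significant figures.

Trapezoidal AUC_0→12.75 (IV):
  [0→0.5]: (1528.3+1412.9)/2 × 0.5 = 735.3
  [0.5→2.5]: (1412.9+1032.2)/2 × 2 = 2445.1
  [2.5→6.5]: (1032.2+550.8)/2 × 4 = 3166.0
  [6.5→6.75]: (550.8+529.6)/2 × 0.25 = 135.05
  [6.75→12.75]: (529.6+206.5)/2 × 6 = 2208.3
  Sum = 8689.75 µg/L·h
IV tail: 206.5/0.157 = 1315.287; AUC_iv,0→∞ = 8689.75 + 1315.287 = 10005.037 µg/L·h
Trapezoidal AUC_0→4.5 (intranasal spray):
  [0→0.5]: (0.0+26.5)/2 × 0.5 = 6.625
  [0.5→2]: (26.5+52.5)/2 × 1.5 = 59.25
  [2→2.5]: (52.5+53.0)/2 × 0.5 = 26.375
  [2.5→4.5]: (53.0+44.5)/2 × 2 = 97.5
  Sum = 189.75 µg/L·h
intranasal spray tail: 44.5/0.157 = 283.439; AUC_ev,0→∞ = 189.75 + 283.439 = 473.189 µg/L·h
F = (AUC_ev/D_ev)/(AUC_iv/D_iv) = (473.189/125)/(10005.037/50) = 3.785512/200.10074 = 0.0189

F = 0.0189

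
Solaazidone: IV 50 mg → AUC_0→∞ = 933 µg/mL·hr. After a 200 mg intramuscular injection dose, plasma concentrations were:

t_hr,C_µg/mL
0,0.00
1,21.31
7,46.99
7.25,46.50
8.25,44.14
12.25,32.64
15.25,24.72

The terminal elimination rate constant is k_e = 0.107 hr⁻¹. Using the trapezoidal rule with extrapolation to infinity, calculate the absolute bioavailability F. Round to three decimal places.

Trapezoidal AUC_0→15.25 (intramuscular injection):
  [0→1]: (0.00+21.31)/2 × 1 = 10.655
  [1→7]: (21.31+46.99)/2 × 6 = 204.9
  [7→7.25]: (46.99+46.50)/2 × 0.25 = 11.68625
  [7.25→8.25]: (46.50+44.14)/2 × 1 = 45.32
  [8.25→12.25]: (44.14+32.64)/2 × 4 = 153.56
  [12.25→15.25]: (32.64+24.72)/2 × 3 = 86.04
  Sum = 512.16125 µg/mL·hr
Tail: C_last/k_e = 24.72/0.107 = 231.028
AUC_0→∞ (intramuscular injection) = 512.16125 + 231.028 = 743.18925 µg/mL·hr
F = (AUC_ev/D_ev)/(AUC_iv/D_iv) = (743.18925/200)/(933/50) = 3.71595/18.66 = 0.1991

F = 0.199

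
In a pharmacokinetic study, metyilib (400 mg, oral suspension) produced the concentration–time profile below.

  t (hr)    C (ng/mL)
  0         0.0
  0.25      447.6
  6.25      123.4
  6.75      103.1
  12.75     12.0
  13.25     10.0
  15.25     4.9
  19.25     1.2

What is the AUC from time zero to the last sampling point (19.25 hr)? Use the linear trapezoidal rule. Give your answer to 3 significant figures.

AUC = 2200 ng/mL·hr

Trapezoidal AUC_0→19.25:
  [0→0.25]: (0.0+447.6)/2 × 0.25 = 55.95
  [0.25→6.25]: (447.6+123.4)/2 × 6 = 1713.0
  [6.25→6.75]: (123.4+103.1)/2 × 0.5 = 56.625
  [6.75→12.75]: (103.1+12.0)/2 × 6 = 345.3
  [12.75→13.25]: (12.0+10.0)/2 × 0.5 = 5.5
  [13.25→15.25]: (10.0+4.9)/2 × 2 = 14.9
  [15.25→19.25]: (4.9+1.2)/2 × 4 = 12.2
  Sum = 2203.475 ng/mL·hr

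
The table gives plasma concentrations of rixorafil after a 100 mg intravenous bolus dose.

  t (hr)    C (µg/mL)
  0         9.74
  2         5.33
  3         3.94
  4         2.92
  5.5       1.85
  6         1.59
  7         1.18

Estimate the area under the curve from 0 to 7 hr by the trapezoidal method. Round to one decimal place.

AUC = 29.0 µg/mL·hr

Trapezoidal AUC_0→7:
  [0→2]: (9.74+5.33)/2 × 2 = 15.07
  [2→3]: (5.33+3.94)/2 × 1 = 4.635
  [3→4]: (3.94+2.92)/2 × 1 = 3.43
  [4→5.5]: (2.92+1.85)/2 × 1.5 = 3.5775
  [5.5→6]: (1.85+1.59)/2 × 0.5 = 0.86
  [6→7]: (1.59+1.18)/2 × 1 = 1.385
  Sum = 28.9575 µg/mL·hr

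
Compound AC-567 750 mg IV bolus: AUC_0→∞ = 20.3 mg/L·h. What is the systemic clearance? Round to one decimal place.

CL = Dose_iv / AUC_0→∞
   = 750 / 20.3 = 36.9458 L/h

CL = 36.9 L/h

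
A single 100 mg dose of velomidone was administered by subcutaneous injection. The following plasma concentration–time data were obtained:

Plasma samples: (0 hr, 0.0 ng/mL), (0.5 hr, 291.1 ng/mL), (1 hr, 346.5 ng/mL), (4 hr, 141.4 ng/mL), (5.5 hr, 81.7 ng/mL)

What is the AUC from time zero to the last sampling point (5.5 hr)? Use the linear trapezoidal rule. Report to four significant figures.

AUC = 1131 ng/mL·hr

Trapezoidal AUC_0→5.5:
  [0→0.5]: (0.0+291.1)/2 × 0.5 = 72.775
  [0.5→1]: (291.1+346.5)/2 × 0.5 = 159.4
  [1→4]: (346.5+141.4)/2 × 3 = 731.85
  [4→5.5]: (141.4+81.7)/2 × 1.5 = 167.325
  Sum = 1131.35 ng/mL·hr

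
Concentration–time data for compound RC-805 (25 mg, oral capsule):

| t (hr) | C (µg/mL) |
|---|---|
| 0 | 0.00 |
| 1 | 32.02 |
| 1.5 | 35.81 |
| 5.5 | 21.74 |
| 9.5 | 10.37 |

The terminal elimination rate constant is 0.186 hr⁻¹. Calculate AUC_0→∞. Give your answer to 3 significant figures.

AUC = 268 µg/mL·hr

Trapezoidal AUC_0→9.5:
  [0→1]: (0.00+32.02)/2 × 1 = 16.01
  [1→1.5]: (32.02+35.81)/2 × 0.5 = 16.9575
  [1.5→5.5]: (35.81+21.74)/2 × 4 = 115.1
  [5.5→9.5]: (21.74+10.37)/2 × 4 = 64.22
  Sum = 212.2875 µg/mL·hr
Extrapolated tail: C_last / k_e = 10.37 / 0.186 = 55.753
AUC_0→∞ = 212.2875 + 55.753 = 268.0405 µg/mL·hr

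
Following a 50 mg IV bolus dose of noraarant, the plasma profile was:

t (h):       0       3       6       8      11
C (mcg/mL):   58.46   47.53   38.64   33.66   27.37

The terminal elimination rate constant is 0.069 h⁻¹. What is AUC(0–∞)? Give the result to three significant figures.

Trapezoidal AUC_0→11:
  [0→3]: (58.46+47.53)/2 × 3 = 158.985
  [3→6]: (47.53+38.64)/2 × 3 = 129.255
  [6→8]: (38.64+33.66)/2 × 2 = 72.3
  [8→11]: (33.66+27.37)/2 × 3 = 91.545
  Sum = 452.085 mcg/mL·h
Extrapolated tail: C_last / k_e = 27.37 / 0.069 = 396.667
AUC_0→∞ = 452.085 + 396.667 = 848.752 mcg/mL·h

AUC = 849 mcg/mL·h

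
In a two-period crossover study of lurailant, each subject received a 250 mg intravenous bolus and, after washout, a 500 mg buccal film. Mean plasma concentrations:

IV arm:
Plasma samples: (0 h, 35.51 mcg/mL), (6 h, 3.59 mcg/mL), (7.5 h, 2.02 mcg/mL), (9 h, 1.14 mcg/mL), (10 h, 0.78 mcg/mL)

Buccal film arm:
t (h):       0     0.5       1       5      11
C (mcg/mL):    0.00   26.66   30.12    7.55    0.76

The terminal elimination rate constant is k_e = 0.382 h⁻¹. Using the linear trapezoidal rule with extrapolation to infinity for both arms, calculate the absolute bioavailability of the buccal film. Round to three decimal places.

Trapezoidal AUC_0→10 (IV):
  [0→6]: (35.51+3.59)/2 × 6 = 117.3
  [6→7.5]: (3.59+2.02)/2 × 1.5 = 4.2075
  [7.5→9]: (2.02+1.14)/2 × 1.5 = 2.37
  [9→10]: (1.14+0.78)/2 × 1 = 0.96
  Sum = 124.8375 mcg/mL·h
IV tail: 0.78/0.382 = 2.042; AUC_iv,0→∞ = 124.8375 + 2.042 = 126.8795 mcg/mL·h
Trapezoidal AUC_0→11 (buccal film):
  [0→0.5]: (0.00+26.66)/2 × 0.5 = 6.665
  [0.5→1]: (26.66+30.12)/2 × 0.5 = 14.195
  [1→5]: (30.12+7.55)/2 × 4 = 75.34
  [5→11]: (7.55+0.76)/2 × 6 = 24.93
  Sum = 121.13 mcg/mL·h
buccal film tail: 0.76/0.382 = 1.990; AUC_ev,0→∞ = 121.13 + 1.990 = 123.12 mcg/mL·h
F = (AUC_ev/D_ev)/(AUC_iv/D_iv) = (123.12/500)/(126.8795/250) = 0.24624/0.507518 = 0.4852

F = 0.485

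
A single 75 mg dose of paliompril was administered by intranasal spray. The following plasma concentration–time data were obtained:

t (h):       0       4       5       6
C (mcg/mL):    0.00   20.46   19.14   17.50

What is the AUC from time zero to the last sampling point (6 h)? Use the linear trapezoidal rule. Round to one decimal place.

AUC = 79.0 mcg/mL·h

Trapezoidal AUC_0→6:
  [0→4]: (0.00+20.46)/2 × 4 = 40.92
  [4→5]: (20.46+19.14)/2 × 1 = 19.8
  [5→6]: (19.14+17.50)/2 × 1 = 18.32
  Sum = 79.04 mcg/mL·h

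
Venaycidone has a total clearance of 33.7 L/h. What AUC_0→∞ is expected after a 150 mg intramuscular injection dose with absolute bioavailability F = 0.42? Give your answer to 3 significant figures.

AUC = 1.87 mg/L·h

AUC_0→∞ = F × Dose / CL
        = 0.42 × 150 / 33.7 = 1.86944 mg/L·h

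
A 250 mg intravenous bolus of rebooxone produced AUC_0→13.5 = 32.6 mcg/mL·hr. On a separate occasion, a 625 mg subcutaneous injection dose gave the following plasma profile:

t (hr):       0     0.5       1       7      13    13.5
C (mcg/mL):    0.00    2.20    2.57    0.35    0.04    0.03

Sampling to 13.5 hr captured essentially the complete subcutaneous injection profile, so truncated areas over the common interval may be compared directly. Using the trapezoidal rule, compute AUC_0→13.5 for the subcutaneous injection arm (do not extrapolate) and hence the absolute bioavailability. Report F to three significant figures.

Trapezoidal AUC_0→13.5 (subcutaneous injection):
  [0→0.5]: (0.00+2.20)/2 × 0.5 = 0.55
  [0.5→1]: (2.20+2.57)/2 × 0.5 = 1.1925
  [1→7]: (2.57+0.35)/2 × 6 = 8.76
  [7→13]: (0.35+0.04)/2 × 6 = 1.17
  [13→13.5]: (0.04+0.03)/2 × 0.5 = 0.0175
  Sum = 11.69 mcg/mL·hr
F = (AUC_ev/D_ev)/(AUC_iv/D_iv) = (11.69/625)/(32.6/250) = 0.018704/0.1304 = 0.1434

F = 0.143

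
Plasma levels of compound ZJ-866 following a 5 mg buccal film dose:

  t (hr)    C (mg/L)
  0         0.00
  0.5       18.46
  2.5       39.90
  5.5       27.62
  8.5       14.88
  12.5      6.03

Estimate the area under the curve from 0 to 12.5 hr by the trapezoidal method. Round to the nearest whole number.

AUC = 270 mg/L·hr

Trapezoidal AUC_0→12.5:
  [0→0.5]: (0.00+18.46)/2 × 0.5 = 4.615
  [0.5→2.5]: (18.46+39.90)/2 × 2 = 58.36
  [2.5→5.5]: (39.90+27.62)/2 × 3 = 101.28
  [5.5→8.5]: (27.62+14.88)/2 × 3 = 63.75
  [8.5→12.5]: (14.88+6.03)/2 × 4 = 41.82
  Sum = 269.825 mg/L·hr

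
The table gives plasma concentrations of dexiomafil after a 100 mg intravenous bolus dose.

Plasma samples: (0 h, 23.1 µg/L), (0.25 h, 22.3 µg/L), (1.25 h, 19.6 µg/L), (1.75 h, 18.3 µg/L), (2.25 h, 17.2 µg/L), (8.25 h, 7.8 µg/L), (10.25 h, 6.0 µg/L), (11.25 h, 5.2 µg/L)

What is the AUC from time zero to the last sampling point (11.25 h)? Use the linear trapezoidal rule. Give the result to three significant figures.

AUC = 139 µg/L·h

Trapezoidal AUC_0→11.25:
  [0→0.25]: (23.1+22.3)/2 × 0.25 = 5.675
  [0.25→1.25]: (22.3+19.6)/2 × 1 = 20.95
  [1.25→1.75]: (19.6+18.3)/2 × 0.5 = 9.475
  [1.75→2.25]: (18.3+17.2)/2 × 0.5 = 8.875
  [2.25→8.25]: (17.2+7.8)/2 × 6 = 75.0
  [8.25→10.25]: (7.8+6.0)/2 × 2 = 13.8
  [10.25→11.25]: (6.0+5.2)/2 × 1 = 5.6
  Sum = 139.375 µg/L·h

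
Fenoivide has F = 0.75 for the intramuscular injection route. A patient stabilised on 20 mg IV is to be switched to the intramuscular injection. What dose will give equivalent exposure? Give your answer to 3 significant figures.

For equal systemic exposure: F × D_ev = D_iv
D_ev = D_iv / F = 20 / 0.75 = 26.6667 mg

D_intramuscular = 26.7 mg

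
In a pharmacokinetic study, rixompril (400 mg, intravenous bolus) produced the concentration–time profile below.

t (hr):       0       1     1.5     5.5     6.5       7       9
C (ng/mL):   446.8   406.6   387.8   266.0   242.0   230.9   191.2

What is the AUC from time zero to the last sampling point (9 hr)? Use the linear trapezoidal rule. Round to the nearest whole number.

Trapezoidal AUC_0→9:
  [0→1]: (446.8+406.6)/2 × 1 = 426.7
  [1→1.5]: (406.6+387.8)/2 × 0.5 = 198.6
  [1.5→5.5]: (387.8+266.0)/2 × 4 = 1307.6
  [5.5→6.5]: (266.0+242.0)/2 × 1 = 254.0
  [6.5→7]: (242.0+230.9)/2 × 0.5 = 118.225
  [7→9]: (230.9+191.2)/2 × 2 = 422.1
  Sum = 2727.225 ng/mL·hr

AUC = 2727 ng/mL·hr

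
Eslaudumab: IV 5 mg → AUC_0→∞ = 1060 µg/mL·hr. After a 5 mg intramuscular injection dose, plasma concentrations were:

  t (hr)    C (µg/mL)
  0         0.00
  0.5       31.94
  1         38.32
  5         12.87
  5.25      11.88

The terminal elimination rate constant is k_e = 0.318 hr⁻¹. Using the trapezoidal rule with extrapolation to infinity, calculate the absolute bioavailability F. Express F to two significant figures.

F = 0.16

Trapezoidal AUC_0→5.25 (intramuscular injection):
  [0→0.5]: (0.00+31.94)/2 × 0.5 = 7.985
  [0.5→1]: (31.94+38.32)/2 × 0.5 = 17.565
  [1→5]: (38.32+12.87)/2 × 4 = 102.38
  [5→5.25]: (12.87+11.88)/2 × 0.25 = 3.09375
  Sum = 131.02375 µg/mL·hr
Tail: C_last/k_e = 11.88/0.318 = 37.358
AUC_0→∞ (intramuscular injection) = 131.02375 + 37.358 = 168.38175 µg/mL·hr
F = (AUC_ev/D_ev)/(AUC_iv/D_iv) = (168.38175/5)/(1060/5) = 33.67635/212 = 0.1589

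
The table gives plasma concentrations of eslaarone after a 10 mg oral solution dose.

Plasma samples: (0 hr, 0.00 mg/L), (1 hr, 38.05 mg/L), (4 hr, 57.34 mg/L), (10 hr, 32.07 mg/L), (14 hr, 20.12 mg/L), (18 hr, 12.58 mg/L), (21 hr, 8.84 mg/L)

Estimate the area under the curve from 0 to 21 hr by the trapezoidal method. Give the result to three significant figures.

Trapezoidal AUC_0→21:
  [0→1]: (0.00+38.05)/2 × 1 = 19.025
  [1→4]: (38.05+57.34)/2 × 3 = 143.085
  [4→10]: (57.34+32.07)/2 × 6 = 268.23
  [10→14]: (32.07+20.12)/2 × 4 = 104.38
  [14→18]: (20.12+12.58)/2 × 4 = 65.4
  [18→21]: (12.58+8.84)/2 × 3 = 32.13
  Sum = 632.25 mg/L·hr

AUC = 632 mg/L·hr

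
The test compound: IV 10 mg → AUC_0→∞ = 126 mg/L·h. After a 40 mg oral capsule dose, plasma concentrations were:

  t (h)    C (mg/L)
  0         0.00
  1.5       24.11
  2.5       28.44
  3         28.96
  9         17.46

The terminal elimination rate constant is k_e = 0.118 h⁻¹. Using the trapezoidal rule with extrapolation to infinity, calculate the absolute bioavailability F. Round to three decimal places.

Trapezoidal AUC_0→9 (oral capsule):
  [0→1.5]: (0.00+24.11)/2 × 1.5 = 18.0825
  [1.5→2.5]: (24.11+28.44)/2 × 1 = 26.275
  [2.5→3]: (28.44+28.96)/2 × 0.5 = 14.35
  [3→9]: (28.96+17.46)/2 × 6 = 139.26
  Sum = 197.9675 mg/L·h
Tail: C_last/k_e = 17.46/0.118 = 147.966
AUC_0→∞ (oral capsule) = 197.9675 + 147.966 = 345.9335 mg/L·h
F = (AUC_ev/D_ev)/(AUC_iv/D_iv) = (345.9335/40)/(126/10) = 8.6483375/12.6 = 0.6864

F = 0.686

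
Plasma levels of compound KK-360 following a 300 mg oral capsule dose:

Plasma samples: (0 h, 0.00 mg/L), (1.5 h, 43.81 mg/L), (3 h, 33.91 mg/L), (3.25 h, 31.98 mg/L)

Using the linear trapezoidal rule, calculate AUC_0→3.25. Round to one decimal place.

Trapezoidal AUC_0→3.25:
  [0→1.5]: (0.00+43.81)/2 × 1.5 = 32.8575
  [1.5→3]: (43.81+33.91)/2 × 1.5 = 58.29
  [3→3.25]: (33.91+31.98)/2 × 0.25 = 8.23625
  Sum = 99.38375 mg/L·h

AUC = 99.4 mg/L·h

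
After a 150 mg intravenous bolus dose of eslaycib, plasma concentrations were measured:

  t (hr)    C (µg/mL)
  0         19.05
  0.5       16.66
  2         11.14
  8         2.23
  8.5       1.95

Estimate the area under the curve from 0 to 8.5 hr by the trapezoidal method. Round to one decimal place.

AUC = 70.9 µg/mL·hr

Trapezoidal AUC_0→8.5:
  [0→0.5]: (19.05+16.66)/2 × 0.5 = 8.9275
  [0.5→2]: (16.66+11.14)/2 × 1.5 = 20.85
  [2→8]: (11.14+2.23)/2 × 6 = 40.11
  [8→8.5]: (2.23+1.95)/2 × 0.5 = 1.045
  Sum = 70.9325 µg/mL·hr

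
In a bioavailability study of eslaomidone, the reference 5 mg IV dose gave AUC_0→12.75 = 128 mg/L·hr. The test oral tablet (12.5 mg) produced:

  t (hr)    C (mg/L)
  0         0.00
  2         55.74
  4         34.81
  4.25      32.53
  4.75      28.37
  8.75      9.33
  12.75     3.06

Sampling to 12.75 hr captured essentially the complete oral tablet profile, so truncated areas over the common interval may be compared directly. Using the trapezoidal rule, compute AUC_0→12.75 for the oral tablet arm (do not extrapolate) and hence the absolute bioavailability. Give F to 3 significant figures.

Trapezoidal AUC_0→12.75 (oral tablet):
  [0→2]: (0.00+55.74)/2 × 2 = 55.74
  [2→4]: (55.74+34.81)/2 × 2 = 90.55
  [4→4.25]: (34.81+32.53)/2 × 0.25 = 8.4175
  [4.25→4.75]: (32.53+28.37)/2 × 0.5 = 15.225
  [4.75→8.75]: (28.37+9.33)/2 × 4 = 75.4
  [8.75→12.75]: (9.33+3.06)/2 × 4 = 24.78
  Sum = 270.1125 mg/L·hr
F = (AUC_ev/D_ev)/(AUC_iv/D_iv) = (270.1125/12.5)/(128/5) = 21.609/25.6 = 0.8441

F = 0.844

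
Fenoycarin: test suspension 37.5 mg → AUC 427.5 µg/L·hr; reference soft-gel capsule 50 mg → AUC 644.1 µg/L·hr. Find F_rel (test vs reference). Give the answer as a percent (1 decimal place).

F_rel = 88.5%

F_rel = (AUC_test/D_test) / (AUC_ref/D_ref)
      = (427.5/37.5) / (644.1/50)
      = 11.4 / 12.882 = 0.8850 = 88.50%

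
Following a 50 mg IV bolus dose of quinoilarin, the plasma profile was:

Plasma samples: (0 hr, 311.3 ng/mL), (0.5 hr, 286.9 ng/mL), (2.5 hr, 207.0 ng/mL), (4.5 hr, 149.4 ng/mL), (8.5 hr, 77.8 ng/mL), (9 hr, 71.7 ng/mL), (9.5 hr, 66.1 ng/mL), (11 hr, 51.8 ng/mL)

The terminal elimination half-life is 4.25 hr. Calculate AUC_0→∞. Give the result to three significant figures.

AUC = 1930 ng/mL·hr

Trapezoidal AUC_0→11:
  [0→0.5]: (311.3+286.9)/2 × 0.5 = 149.55
  [0.5→2.5]: (286.9+207.0)/2 × 2 = 493.9
  [2.5→4.5]: (207.0+149.4)/2 × 2 = 356.4
  [4.5→8.5]: (149.4+77.8)/2 × 4 = 454.4
  [8.5→9]: (77.8+71.7)/2 × 0.5 = 37.375
  [9→9.5]: (71.7+66.1)/2 × 0.5 = 34.45
  [9.5→11]: (66.1+51.8)/2 × 1.5 = 88.425
  Sum = 1614.5 ng/mL·hr
k_e = ln2 / t½ = 0.693147 / 4.25 = 0.1631 hr^-1
Extrapolated tail: C_last / k_e = 51.8 / 0.1631 = 317.597
AUC_0→∞ = 1614.5 + 317.597 = 1932.097 ng/mL·hr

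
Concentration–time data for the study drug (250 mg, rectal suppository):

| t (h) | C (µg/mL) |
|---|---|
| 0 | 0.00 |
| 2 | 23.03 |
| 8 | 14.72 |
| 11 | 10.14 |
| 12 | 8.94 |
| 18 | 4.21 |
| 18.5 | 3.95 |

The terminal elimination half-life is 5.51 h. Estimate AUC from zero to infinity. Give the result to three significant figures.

Trapezoidal AUC_0→18.5:
  [0→2]: (0.00+23.03)/2 × 2 = 23.03
  [2→8]: (23.03+14.72)/2 × 6 = 113.25
  [8→11]: (14.72+10.14)/2 × 3 = 37.29
  [11→12]: (10.14+8.94)/2 × 1 = 9.54
  [12→18]: (8.94+4.21)/2 × 6 = 39.45
  [18→18.5]: (4.21+3.95)/2 × 0.5 = 2.04
  Sum = 224.6 µg/mL·h
k_e = ln2 / t½ = 0.693147 / 5.51 = 0.1258 h^-1
Extrapolated tail: C_last / k_e = 3.95 / 0.1258 = 31.399
AUC_0→∞ = 224.6 + 31.399 = 255.999 µg/mL·h

AUC = 256 µg/mL·h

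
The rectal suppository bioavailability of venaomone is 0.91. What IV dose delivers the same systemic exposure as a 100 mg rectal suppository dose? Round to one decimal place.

Systemic exposure from an extravascular dose = F × D_ev, so the equivalent IV dose is F × D_ev.
D_iv = F × D_ev = 0.91 × 100 = 91 mg

D_iv = 91.0 mg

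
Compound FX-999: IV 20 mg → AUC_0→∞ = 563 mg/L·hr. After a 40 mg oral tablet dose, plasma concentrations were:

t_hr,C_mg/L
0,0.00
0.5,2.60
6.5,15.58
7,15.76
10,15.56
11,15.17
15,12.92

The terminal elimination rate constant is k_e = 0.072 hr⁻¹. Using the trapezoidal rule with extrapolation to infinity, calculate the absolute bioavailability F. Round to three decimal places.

F = 0.321

Trapezoidal AUC_0→15 (oral tablet):
  [0→0.5]: (0.00+2.60)/2 × 0.5 = 0.65
  [0.5→6.5]: (2.60+15.58)/2 × 6 = 54.54
  [6.5→7]: (15.58+15.76)/2 × 0.5 = 7.835
  [7→10]: (15.76+15.56)/2 × 3 = 46.98
  [10→11]: (15.56+15.17)/2 × 1 = 15.365
  [11→15]: (15.17+12.92)/2 × 4 = 56.18
  Sum = 181.55 mg/L·hr
Tail: C_last/k_e = 12.92/0.072 = 179.444
AUC_0→∞ (oral tablet) = 181.55 + 179.444 = 360.994 mg/L·hr
F = (AUC_ev/D_ev)/(AUC_iv/D_iv) = (360.994/40)/(563/20) = 9.02485/28.15 = 0.3206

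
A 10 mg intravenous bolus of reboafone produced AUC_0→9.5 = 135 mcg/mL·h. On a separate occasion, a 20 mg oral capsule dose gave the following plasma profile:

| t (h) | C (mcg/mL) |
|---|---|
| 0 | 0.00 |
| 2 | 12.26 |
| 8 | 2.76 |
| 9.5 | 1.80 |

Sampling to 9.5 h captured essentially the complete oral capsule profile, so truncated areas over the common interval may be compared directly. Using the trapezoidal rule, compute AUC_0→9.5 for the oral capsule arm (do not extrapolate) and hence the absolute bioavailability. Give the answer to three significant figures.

F = 0.225

Trapezoidal AUC_0→9.5 (oral capsule):
  [0→2]: (0.00+12.26)/2 × 2 = 12.26
  [2→8]: (12.26+2.76)/2 × 6 = 45.06
  [8→9.5]: (2.76+1.80)/2 × 1.5 = 3.42
  Sum = 60.74 mcg/mL·h
F = (AUC_ev/D_ev)/(AUC_iv/D_iv) = (60.74/20)/(135/10) = 3.037/13.5 = 0.2250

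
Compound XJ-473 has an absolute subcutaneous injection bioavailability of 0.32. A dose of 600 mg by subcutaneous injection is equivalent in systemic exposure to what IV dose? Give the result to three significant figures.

D_iv = 192 mg

Systemic exposure from an extravascular dose = F × D_ev, so the equivalent IV dose is F × D_ev.
D_iv = F × D_ev = 0.32 × 600 = 192 mg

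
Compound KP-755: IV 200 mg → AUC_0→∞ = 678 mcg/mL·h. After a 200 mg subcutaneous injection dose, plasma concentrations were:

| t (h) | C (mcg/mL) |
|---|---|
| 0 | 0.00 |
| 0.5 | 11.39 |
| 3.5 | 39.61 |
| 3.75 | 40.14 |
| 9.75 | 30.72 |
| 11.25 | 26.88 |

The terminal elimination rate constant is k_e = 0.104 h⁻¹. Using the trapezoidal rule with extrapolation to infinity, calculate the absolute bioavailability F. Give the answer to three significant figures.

F = 0.890

Trapezoidal AUC_0→11.25 (subcutaneous injection):
  [0→0.5]: (0.00+11.39)/2 × 0.5 = 2.8475
  [0.5→3.5]: (11.39+39.61)/2 × 3 = 76.5
  [3.5→3.75]: (39.61+40.14)/2 × 0.25 = 9.96875
  [3.75→9.75]: (40.14+30.72)/2 × 6 = 212.58
  [9.75→11.25]: (30.72+26.88)/2 × 1.5 = 43.2
  Sum = 345.09625 mcg/mL·h
Tail: C_last/k_e = 26.88/0.104 = 258.462
AUC_0→∞ (subcutaneous injection) = 345.09625 + 258.462 = 603.55825 mcg/mL·h
F = (AUC_ev/D_ev)/(AUC_iv/D_iv) = (603.55825/200)/(678/200) = 3.01779/3.39 = 0.8902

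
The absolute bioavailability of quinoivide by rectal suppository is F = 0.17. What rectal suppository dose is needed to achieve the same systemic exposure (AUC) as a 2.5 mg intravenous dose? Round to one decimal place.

For equal systemic exposure: F × D_ev = D_iv
D_ev = D_iv / F = 2.5 / 0.17 = 14.7059 mg

D_rectal = 14.7 mg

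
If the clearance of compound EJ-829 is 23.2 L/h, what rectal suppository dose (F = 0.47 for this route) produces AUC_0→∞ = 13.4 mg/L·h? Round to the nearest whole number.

Dose = CL × AUC_0→∞ / F
     = 23.2 × 13.4 / 0.47 = 661.447 mg

Dose = 661 mg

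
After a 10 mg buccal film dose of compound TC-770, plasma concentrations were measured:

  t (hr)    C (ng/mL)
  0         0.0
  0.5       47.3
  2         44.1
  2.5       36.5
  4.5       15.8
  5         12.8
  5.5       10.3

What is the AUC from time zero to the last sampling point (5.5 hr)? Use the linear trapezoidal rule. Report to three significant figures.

Trapezoidal AUC_0→5.5:
  [0→0.5]: (0.0+47.3)/2 × 0.5 = 11.825
  [0.5→2]: (47.3+44.1)/2 × 1.5 = 68.55
  [2→2.5]: (44.1+36.5)/2 × 0.5 = 20.15
  [2.5→4.5]: (36.5+15.8)/2 × 2 = 52.3
  [4.5→5]: (15.8+12.8)/2 × 0.5 = 7.15
  [5→5.5]: (12.8+10.3)/2 × 0.5 = 5.775
  Sum = 165.75 ng/mL·hr

AUC = 166 ng/mL·hr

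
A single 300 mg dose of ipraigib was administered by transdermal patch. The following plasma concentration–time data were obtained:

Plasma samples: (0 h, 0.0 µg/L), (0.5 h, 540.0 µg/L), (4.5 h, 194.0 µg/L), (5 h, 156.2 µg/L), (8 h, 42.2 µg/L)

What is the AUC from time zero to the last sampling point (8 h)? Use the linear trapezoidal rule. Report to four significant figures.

AUC = 1988 µg/L·h

Trapezoidal AUC_0→8:
  [0→0.5]: (0.0+540.0)/2 × 0.5 = 135.0
  [0.5→4.5]: (540.0+194.0)/2 × 4 = 1468.0
  [4.5→5]: (194.0+156.2)/2 × 0.5 = 87.55
  [5→8]: (156.2+42.2)/2 × 3 = 297.6
  Sum = 1988.15 µg/L·h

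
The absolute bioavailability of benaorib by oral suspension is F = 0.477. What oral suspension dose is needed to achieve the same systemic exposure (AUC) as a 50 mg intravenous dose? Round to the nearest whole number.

For equal systemic exposure: F × D_ev = D_iv
D_ev = D_iv / F = 50 / 0.477 = 104.822 mg

D_oral = 105 mg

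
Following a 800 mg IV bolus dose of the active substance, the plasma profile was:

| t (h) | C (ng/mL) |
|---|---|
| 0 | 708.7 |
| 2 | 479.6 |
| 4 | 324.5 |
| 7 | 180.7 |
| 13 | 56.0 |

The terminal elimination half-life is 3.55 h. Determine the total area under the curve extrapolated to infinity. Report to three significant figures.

AUC = 3750 ng/mL·h

Trapezoidal AUC_0→13:
  [0→2]: (708.7+479.6)/2 × 2 = 1188.3
  [2→4]: (479.6+324.5)/2 × 2 = 804.1
  [4→7]: (324.5+180.7)/2 × 3 = 757.8
  [7→13]: (180.7+56.0)/2 × 6 = 710.1
  Sum = 3460.3 ng/mL·h
k_e = ln2 / t½ = 0.693147 / 3.55 = 0.1953 h^-1
Extrapolated tail: C_last / k_e = 56.0 / 0.1953 = 286.738
AUC_0→∞ = 3460.3 + 286.738 = 3747.038 ng/mL·h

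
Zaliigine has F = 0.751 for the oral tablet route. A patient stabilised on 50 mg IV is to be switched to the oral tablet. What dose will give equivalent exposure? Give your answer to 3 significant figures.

For equal systemic exposure: F × D_ev = D_iv
D_ev = D_iv / F = 50 / 0.751 = 66.5779 mg

D_oral = 66.6 mg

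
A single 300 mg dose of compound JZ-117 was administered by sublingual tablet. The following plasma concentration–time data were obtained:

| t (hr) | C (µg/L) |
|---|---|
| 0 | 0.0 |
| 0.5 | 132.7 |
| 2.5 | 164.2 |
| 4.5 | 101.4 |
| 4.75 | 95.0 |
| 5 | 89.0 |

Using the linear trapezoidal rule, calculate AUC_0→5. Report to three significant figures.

Trapezoidal AUC_0→5:
  [0→0.5]: (0.0+132.7)/2 × 0.5 = 33.175
  [0.5→2.5]: (132.7+164.2)/2 × 2 = 296.9
  [2.5→4.5]: (164.2+101.4)/2 × 2 = 265.6
  [4.5→4.75]: (101.4+95.0)/2 × 0.25 = 24.55
  [4.75→5]: (95.0+89.0)/2 × 0.25 = 23.0
  Sum = 643.225 µg/L·hr

AUC = 643 µg/L·hr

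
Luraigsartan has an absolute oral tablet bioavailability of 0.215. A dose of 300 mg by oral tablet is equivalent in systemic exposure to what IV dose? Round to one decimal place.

D_iv = 64.5 mg

Systemic exposure from an extravascular dose = F × D_ev, so the equivalent IV dose is F × D_ev.
D_iv = F × D_ev = 0.215 × 300 = 64.5 mg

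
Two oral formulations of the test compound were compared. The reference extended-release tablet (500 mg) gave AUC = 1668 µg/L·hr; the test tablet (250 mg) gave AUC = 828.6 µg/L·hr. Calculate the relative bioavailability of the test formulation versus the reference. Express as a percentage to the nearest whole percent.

F_rel = (AUC_test/D_test) / (AUC_ref/D_ref)
      = (828.6/250) / (1668/500)
      = 3.3144 / 3.336 = 0.9935 = 99.35%

F_rel = 99%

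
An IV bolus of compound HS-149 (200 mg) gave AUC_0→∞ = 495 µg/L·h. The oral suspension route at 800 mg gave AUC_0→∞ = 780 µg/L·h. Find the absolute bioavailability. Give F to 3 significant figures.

F = (AUC_ev / D_ev) / (AUC_iv / D_iv)
  = (780/800) / (495/200)
  = 0.975 / 2.475 = 0.3939

F = 0.394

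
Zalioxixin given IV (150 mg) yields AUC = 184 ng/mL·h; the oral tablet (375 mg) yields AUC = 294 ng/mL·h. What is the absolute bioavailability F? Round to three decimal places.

F = (AUC_ev / D_ev) / (AUC_iv / D_iv)
  = (294/375) / (184/150)
  = 0.784 / 1.22667 = 0.6391

F = 0.639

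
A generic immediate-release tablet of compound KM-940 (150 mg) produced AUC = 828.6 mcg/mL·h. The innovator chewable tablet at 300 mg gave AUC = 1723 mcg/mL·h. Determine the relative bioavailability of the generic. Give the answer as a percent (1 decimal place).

F_rel = (AUC_test/D_test) / (AUC_ref/D_ref)
      = (828.6/150) / (1723/300)
      = 5.524 / 5.74333 = 0.9618 = 96.18%

F_rel = 96.2%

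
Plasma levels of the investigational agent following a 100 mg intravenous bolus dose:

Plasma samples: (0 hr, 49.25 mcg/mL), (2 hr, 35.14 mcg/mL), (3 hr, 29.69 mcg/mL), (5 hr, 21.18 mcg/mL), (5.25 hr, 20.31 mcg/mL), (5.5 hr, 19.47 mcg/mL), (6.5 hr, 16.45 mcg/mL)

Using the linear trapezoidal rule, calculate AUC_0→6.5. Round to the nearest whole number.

Trapezoidal AUC_0→6.5:
  [0→2]: (49.25+35.14)/2 × 2 = 84.39
  [2→3]: (35.14+29.69)/2 × 1 = 32.415
  [3→5]: (29.69+21.18)/2 × 2 = 50.87
  [5→5.25]: (21.18+20.31)/2 × 0.25 = 5.18625
  [5.25→5.5]: (20.31+19.47)/2 × 0.25 = 4.9725
  [5.5→6.5]: (19.47+16.45)/2 × 1 = 17.96
  Sum = 195.79375 mcg/mL·hr

AUC = 196 mcg/mL·hr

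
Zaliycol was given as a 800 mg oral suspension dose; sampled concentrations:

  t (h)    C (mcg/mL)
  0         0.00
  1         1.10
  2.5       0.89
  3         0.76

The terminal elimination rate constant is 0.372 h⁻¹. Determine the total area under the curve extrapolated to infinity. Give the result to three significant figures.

AUC = 4.50 mcg/mL·h

Trapezoidal AUC_0→3:
  [0→1]: (0.00+1.10)/2 × 1 = 0.55
  [1→2.5]: (1.10+0.89)/2 × 1.5 = 1.4925
  [2.5→3]: (0.89+0.76)/2 × 0.5 = 0.4125
  Sum = 2.455 mcg/mL·h
Extrapolated tail: C_last / k_e = 0.76 / 0.372 = 2.043
AUC_0→∞ = 2.455 + 2.043 = 4.498 mcg/mL·h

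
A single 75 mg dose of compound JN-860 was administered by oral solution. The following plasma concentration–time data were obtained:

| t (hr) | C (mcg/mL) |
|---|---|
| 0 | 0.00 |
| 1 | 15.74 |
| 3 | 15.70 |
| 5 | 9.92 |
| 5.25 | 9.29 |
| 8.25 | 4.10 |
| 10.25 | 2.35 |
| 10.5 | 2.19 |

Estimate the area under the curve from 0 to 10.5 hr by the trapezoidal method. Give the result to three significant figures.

AUC = 94.4 mcg/mL·hr

Trapezoidal AUC_0→10.5:
  [0→1]: (0.00+15.74)/2 × 1 = 7.87
  [1→3]: (15.74+15.70)/2 × 2 = 31.44
  [3→5]: (15.70+9.92)/2 × 2 = 25.62
  [5→5.25]: (9.92+9.29)/2 × 0.25 = 2.40125
  [5.25→8.25]: (9.29+4.10)/2 × 3 = 20.085
  [8.25→10.25]: (4.10+2.35)/2 × 2 = 6.45
  [10.25→10.5]: (2.35+2.19)/2 × 0.25 = 0.5675
  Sum = 94.43375 mcg/mL·hr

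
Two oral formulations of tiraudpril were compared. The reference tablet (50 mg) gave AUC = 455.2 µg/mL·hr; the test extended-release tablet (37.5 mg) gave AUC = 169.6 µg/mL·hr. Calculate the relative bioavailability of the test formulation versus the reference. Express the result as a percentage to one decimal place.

F_rel = (AUC_test/D_test) / (AUC_ref/D_ref)
      = (169.6/37.5) / (455.2/50)
      = 4.52267 / 9.104 = 0.4968 = 49.68%

F_rel = 49.7%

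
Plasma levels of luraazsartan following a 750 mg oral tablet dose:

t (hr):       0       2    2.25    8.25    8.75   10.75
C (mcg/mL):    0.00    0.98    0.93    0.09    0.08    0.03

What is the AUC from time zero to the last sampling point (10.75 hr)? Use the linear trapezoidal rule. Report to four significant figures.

Trapezoidal AUC_0→10.75:
  [0→2]: (0.00+0.98)/2 × 2 = 0.98
  [2→2.25]: (0.98+0.93)/2 × 0.25 = 0.23875
  [2.25→8.25]: (0.93+0.09)/2 × 6 = 3.06
  [8.25→8.75]: (0.09+0.08)/2 × 0.5 = 0.0425
  [8.75→10.75]: (0.08+0.03)/2 × 2 = 0.11
  Sum = 4.43125 mcg/mL·hr

AUC = 4.431 mcg/mL·hr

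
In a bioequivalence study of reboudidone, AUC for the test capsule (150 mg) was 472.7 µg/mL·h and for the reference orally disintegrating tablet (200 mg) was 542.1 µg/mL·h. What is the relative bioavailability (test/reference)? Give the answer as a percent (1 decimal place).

F_rel = (AUC_test/D_test) / (AUC_ref/D_ref)
      = (472.7/150) / (542.1/200)
      = 3.15133 / 2.7105 = 1.1626 = 116.26%

F_rel = 116.3%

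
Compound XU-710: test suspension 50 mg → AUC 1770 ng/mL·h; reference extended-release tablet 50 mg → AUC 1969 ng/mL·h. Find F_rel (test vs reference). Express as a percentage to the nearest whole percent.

F_rel = 90%

F_rel = (AUC_test/D_test) / (AUC_ref/D_ref)
      = (1770/50) / (1969/50)
      = 35.4 / 39.38 = 0.8989 = 89.89%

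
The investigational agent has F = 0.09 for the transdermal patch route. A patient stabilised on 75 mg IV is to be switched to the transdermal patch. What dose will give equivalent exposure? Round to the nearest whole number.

For equal systemic exposure: F × D_ev = D_iv
D_ev = D_iv / F = 75 / 0.09 = 833.333 mg

D_transdermal = 833 mg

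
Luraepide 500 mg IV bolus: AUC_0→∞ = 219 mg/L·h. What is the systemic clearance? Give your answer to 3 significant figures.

CL = 2.28 L/h

CL = Dose_iv / AUC_0→∞
   = 500 / 219 = 2.28311 L/h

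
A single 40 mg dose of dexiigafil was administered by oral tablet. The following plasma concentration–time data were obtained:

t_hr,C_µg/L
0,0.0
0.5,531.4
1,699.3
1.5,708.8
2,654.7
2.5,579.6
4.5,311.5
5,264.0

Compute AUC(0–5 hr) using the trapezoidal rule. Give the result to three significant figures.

AUC = 2480 µg/L·hr

Trapezoidal AUC_0→5:
  [0→0.5]: (0.0+531.4)/2 × 0.5 = 132.85
  [0.5→1]: (531.4+699.3)/2 × 0.5 = 307.675
  [1→1.5]: (699.3+708.8)/2 × 0.5 = 352.025
  [1.5→2]: (708.8+654.7)/2 × 0.5 = 340.875
  [2→2.5]: (654.7+579.6)/2 × 0.5 = 308.575
  [2.5→4.5]: (579.6+311.5)/2 × 2 = 891.1
  [4.5→5]: (311.5+264.0)/2 × 0.5 = 143.875
  Sum = 2476.975 µg/L·hr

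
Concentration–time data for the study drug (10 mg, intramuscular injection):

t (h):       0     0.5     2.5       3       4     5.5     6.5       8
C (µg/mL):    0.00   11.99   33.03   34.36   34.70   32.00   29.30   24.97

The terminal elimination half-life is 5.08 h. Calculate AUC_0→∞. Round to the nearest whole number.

AUC = 404 µg/mL·h

Trapezoidal AUC_0→8:
  [0→0.5]: (0.00+11.99)/2 × 0.5 = 2.9975
  [0.5→2.5]: (11.99+33.03)/2 × 2 = 45.02
  [2.5→3]: (33.03+34.36)/2 × 0.5 = 16.8475
  [3→4]: (34.36+34.70)/2 × 1 = 34.53
  [4→5.5]: (34.70+32.00)/2 × 1.5 = 50.025
  [5.5→6.5]: (32.00+29.30)/2 × 1 = 30.65
  [6.5→8]: (29.30+24.97)/2 × 1.5 = 40.7025
  Sum = 220.7725 µg/mL·h
k_e = ln2 / t½ = 0.693147 / 5.08 = 0.1364 h^-1
Extrapolated tail: C_last / k_e = 24.97 / 0.1364 = 183.065
AUC_0→∞ = 220.7725 + 183.065 = 403.8375 µg/mL·h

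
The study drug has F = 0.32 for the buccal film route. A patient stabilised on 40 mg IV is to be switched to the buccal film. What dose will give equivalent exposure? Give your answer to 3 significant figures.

For equal systemic exposure: F × D_ev = D_iv
D_ev = D_iv / F = 40 / 0.32 = 125 mg

D_buccal = 125 mg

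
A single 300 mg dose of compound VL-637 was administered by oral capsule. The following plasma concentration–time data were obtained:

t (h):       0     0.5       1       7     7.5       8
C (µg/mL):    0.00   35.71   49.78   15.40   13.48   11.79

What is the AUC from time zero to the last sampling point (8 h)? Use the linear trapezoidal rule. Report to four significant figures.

Trapezoidal AUC_0→8:
  [0→0.5]: (0.00+35.71)/2 × 0.5 = 8.9275
  [0.5→1]: (35.71+49.78)/2 × 0.5 = 21.3725
  [1→7]: (49.78+15.40)/2 × 6 = 195.54
  [7→7.5]: (15.40+13.48)/2 × 0.5 = 7.22
  [7.5→8]: (13.48+11.79)/2 × 0.5 = 6.3175
  Sum = 239.3775 µg/mL·h

AUC = 239.4 µg/mL·h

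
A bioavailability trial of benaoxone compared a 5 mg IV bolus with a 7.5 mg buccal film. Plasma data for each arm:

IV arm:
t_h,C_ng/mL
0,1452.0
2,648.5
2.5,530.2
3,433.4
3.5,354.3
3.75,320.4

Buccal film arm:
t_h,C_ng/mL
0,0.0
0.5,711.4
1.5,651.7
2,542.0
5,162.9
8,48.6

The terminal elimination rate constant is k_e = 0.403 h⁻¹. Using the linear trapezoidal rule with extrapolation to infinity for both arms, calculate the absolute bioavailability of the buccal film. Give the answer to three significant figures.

Trapezoidal AUC_0→3.75 (IV):
  [0→2]: (1452.0+648.5)/2 × 2 = 2100.5
  [2→2.5]: (648.5+530.2)/2 × 0.5 = 294.675
  [2.5→3]: (530.2+433.4)/2 × 0.5 = 240.9
  [3→3.5]: (433.4+354.3)/2 × 0.5 = 196.925
  [3.5→3.75]: (354.3+320.4)/2 × 0.25 = 84.3375
  Sum = 2917.3375 ng/mL·h
IV tail: 320.4/0.403 = 795.037; AUC_iv,0→∞ = 2917.3375 + 795.037 = 3712.3745 ng/mL·h
Trapezoidal AUC_0→8 (buccal film):
  [0→0.5]: (0.0+711.4)/2 × 0.5 = 177.85
  [0.5→1.5]: (711.4+651.7)/2 × 1 = 681.55
  [1.5→2]: (651.7+542.0)/2 × 0.5 = 298.425
  [2→5]: (542.0+162.9)/2 × 3 = 1057.35
  [5→8]: (162.9+48.6)/2 × 3 = 317.25
  Sum = 2532.425 ng/mL·h
buccal film tail: 48.6/0.403 = 120.596; AUC_ev,0→∞ = 2532.425 + 120.596 = 2653.021 ng/mL·h
F = (AUC_ev/D_ev)/(AUC_iv/D_iv) = (2653.021/7.5)/(3712.3745/5) = 353.736/742.4749 = 0.4764

F = 0.476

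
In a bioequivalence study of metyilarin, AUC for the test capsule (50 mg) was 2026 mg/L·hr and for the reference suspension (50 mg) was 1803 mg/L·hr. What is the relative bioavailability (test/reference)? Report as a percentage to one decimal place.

F_rel = 112.4%

F_rel = (AUC_test/D_test) / (AUC_ref/D_ref)
      = (2026/50) / (1803/50)
      = 40.52 / 36.06 = 1.1237 = 112.37%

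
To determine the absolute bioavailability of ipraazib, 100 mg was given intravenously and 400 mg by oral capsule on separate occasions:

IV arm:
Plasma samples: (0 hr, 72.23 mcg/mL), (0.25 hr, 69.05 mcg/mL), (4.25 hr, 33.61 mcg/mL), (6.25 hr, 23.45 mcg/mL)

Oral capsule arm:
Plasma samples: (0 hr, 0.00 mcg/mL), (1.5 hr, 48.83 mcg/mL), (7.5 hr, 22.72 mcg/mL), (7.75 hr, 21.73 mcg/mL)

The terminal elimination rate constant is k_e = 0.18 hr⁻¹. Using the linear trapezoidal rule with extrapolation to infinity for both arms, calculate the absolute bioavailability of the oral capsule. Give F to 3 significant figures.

F = 0.230

Trapezoidal AUC_0→6.25 (IV):
  [0→0.25]: (72.23+69.05)/2 × 0.25 = 17.66
  [0.25→4.25]: (69.05+33.61)/2 × 4 = 205.32
  [4.25→6.25]: (33.61+23.45)/2 × 2 = 57.06
  Sum = 280.04 mcg/mL·hr
IV tail: 23.45/0.18 = 130.278; AUC_iv,0→∞ = 280.04 + 130.278 = 410.318 mcg/mL·hr
Trapezoidal AUC_0→7.75 (oral capsule):
  [0→1.5]: (0.00+48.83)/2 × 1.5 = 36.6225
  [1.5→7.5]: (48.83+22.72)/2 × 6 = 214.65
  [7.5→7.75]: (22.72+21.73)/2 × 0.25 = 5.55625
  Sum = 256.82875 mcg/mL·hr
oral capsule tail: 21.73/0.18 = 120.722; AUC_ev,0→∞ = 256.82875 + 120.722 = 377.55075 mcg/mL·hr
F = (AUC_ev/D_ev)/(AUC_iv/D_iv) = (377.55075/400)/(410.318/100) = 0.943877/4.10318 = 0.2300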